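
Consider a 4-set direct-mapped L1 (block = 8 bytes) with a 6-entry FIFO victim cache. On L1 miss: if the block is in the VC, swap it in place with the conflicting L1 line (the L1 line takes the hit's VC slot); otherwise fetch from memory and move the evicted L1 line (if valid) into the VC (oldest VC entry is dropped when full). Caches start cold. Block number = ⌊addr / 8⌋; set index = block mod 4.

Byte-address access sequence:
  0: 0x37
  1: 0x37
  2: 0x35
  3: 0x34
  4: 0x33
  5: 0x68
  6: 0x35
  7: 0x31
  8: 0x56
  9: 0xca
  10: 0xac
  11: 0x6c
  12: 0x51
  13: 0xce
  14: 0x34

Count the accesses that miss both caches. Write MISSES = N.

MISSES = 5

  [0] addr=0x37 blk=6 s=2: MISS | VC []
  [1] addr=0x37 blk=6 s=2: L1-HIT | VC []
  [2] addr=0x35 blk=6 s=2: L1-HIT | VC []
  [3] addr=0x34 blk=6 s=2: L1-HIT | VC []
  [4] addr=0x33 blk=6 s=2: L1-HIT | VC []
  [5] addr=0x68 blk=13 s=1: MISS | VC []
  [6] addr=0x35 blk=6 s=2: L1-HIT | VC []
  [7] addr=0x31 blk=6 s=2: L1-HIT | VC []
  [8] addr=0x56 blk=10 s=2: MISS | VC [6]
  [9] addr=0xca blk=25 s=1: MISS | VC [6, 13]
  [10] addr=0xac blk=21 s=1: MISS | VC [6, 13, 25]
  [11] addr=0x6c blk=13 s=1: VC-HIT | VC [6, 21, 25]
  [12] addr=0x51 blk=10 s=2: L1-HIT | VC [6, 21, 25]
  [13] addr=0xce blk=25 s=1: VC-HIT | VC [6, 21, 13]
  [14] addr=0x34 blk=6 s=2: VC-HIT | VC [10, 21, 13]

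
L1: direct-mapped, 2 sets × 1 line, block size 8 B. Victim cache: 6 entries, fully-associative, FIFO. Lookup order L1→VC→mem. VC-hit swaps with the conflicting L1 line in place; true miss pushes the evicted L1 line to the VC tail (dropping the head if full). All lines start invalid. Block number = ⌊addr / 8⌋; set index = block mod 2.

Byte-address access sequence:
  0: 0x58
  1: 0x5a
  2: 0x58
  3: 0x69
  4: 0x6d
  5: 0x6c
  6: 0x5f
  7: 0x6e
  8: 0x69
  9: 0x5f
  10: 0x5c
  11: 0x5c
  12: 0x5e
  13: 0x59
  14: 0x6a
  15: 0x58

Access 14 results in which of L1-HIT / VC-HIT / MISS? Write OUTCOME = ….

  [0] addr=0x58 blk=11 s=1: MISS | VC []
  [1] addr=0x5a blk=11 s=1: L1-HIT | VC []
  [2] addr=0x58 blk=11 s=1: L1-HIT | VC []
  [3] addr=0x69 blk=13 s=1: MISS | VC [11]
  [4] addr=0x6d blk=13 s=1: L1-HIT | VC [11]
  [5] addr=0x6c blk=13 s=1: L1-HIT | VC [11]
  [6] addr=0x5f blk=11 s=1: VC-HIT | VC [13]
  [7] addr=0x6e blk=13 s=1: VC-HIT | VC [11]
  [8] addr=0x69 blk=13 s=1: L1-HIT | VC [11]
  [9] addr=0x5f blk=11 s=1: VC-HIT | VC [13]
  [10] addr=0x5c blk=11 s=1: L1-HIT | VC [13]
  [11] addr=0x5c blk=11 s=1: L1-HIT | VC [13]
  [12] addr=0x5e blk=11 s=1: L1-HIT | VC [13]
  [13] addr=0x59 blk=11 s=1: L1-HIT | VC [13]
  [14] addr=0x6a blk=13 s=1: VC-HIT | VC [11]
  [15] addr=0x58 blk=11 s=1: VC-HIT | VC [13]

OUTCOME = VC-HIT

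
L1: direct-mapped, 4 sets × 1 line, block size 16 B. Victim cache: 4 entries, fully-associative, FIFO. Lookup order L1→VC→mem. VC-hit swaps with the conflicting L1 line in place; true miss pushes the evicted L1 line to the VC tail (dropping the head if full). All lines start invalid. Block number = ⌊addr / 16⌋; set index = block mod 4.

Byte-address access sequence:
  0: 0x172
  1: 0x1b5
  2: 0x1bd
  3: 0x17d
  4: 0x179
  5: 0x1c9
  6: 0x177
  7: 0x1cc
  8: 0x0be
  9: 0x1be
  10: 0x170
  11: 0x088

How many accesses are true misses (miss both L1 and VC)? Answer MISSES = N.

  [0] addr=0x172 blk=23 s=3: MISS | VC []
  [1] addr=0x1b5 blk=27 s=3: MISS | VC [23]
  [2] addr=0x1bd blk=27 s=3: L1-HIT | VC [23]
  [3] addr=0x17d blk=23 s=3: VC-HIT | VC [27]
  [4] addr=0x179 blk=23 s=3: L1-HIT | VC [27]
  [5] addr=0x1c9 blk=28 s=0: MISS | VC [27]
  [6] addr=0x177 blk=23 s=3: L1-HIT | VC [27]
  [7] addr=0x1cc blk=28 s=0: L1-HIT | VC [27]
  [8] addr=0xbe blk=11 s=3: MISS | VC [27, 23]
  [9] addr=0x1be blk=27 s=3: VC-HIT | VC [11, 23]
  [10] addr=0x170 blk=23 s=3: VC-HIT | VC [11, 27]
  [11] addr=0x88 blk=8 s=0: MISS | VC [11, 27, 28]

MISSES = 5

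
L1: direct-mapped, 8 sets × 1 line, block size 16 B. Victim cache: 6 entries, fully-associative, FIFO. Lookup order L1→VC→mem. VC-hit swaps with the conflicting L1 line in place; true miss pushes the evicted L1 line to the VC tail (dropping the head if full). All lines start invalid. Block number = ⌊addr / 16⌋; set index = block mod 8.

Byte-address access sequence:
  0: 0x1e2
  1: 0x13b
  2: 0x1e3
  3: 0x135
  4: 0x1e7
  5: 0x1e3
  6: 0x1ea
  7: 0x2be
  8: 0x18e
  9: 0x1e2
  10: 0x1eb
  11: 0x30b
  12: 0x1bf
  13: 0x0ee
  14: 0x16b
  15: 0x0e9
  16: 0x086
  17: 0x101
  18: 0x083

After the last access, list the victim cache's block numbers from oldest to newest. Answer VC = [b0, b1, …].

VC = [24, 43, 30, 22, 48, 16]

  [0] addr=0x1e2 blk=30 s=6: MISS | VC []
  [1] addr=0x13b blk=19 s=3: MISS | VC []
  [2] addr=0x1e3 blk=30 s=6: L1-HIT | VC []
  [3] addr=0x135 blk=19 s=3: L1-HIT | VC []
  [4] addr=0x1e7 blk=30 s=6: L1-HIT | VC []
  [5] addr=0x1e3 blk=30 s=6: L1-HIT | VC []
  [6] addr=0x1ea blk=30 s=6: L1-HIT | VC []
  [7] addr=0x2be blk=43 s=3: MISS | VC [19]
  [8] addr=0x18e blk=24 s=0: MISS | VC [19]
  [9] addr=0x1e2 blk=30 s=6: L1-HIT | VC [19]
  [10] addr=0x1eb blk=30 s=6: L1-HIT | VC [19]
  [11] addr=0x30b blk=48 s=0: MISS | VC [19, 24]
  [12] addr=0x1bf blk=27 s=3: MISS | VC [19, 24, 43]
  [13] addr=0xee blk=14 s=6: MISS | VC [19, 24, 43, 30]
  [14] addr=0x16b blk=22 s=6: MISS | VC [19, 24, 43, 30, 14]
  [15] addr=0xe9 blk=14 s=6: VC-HIT | VC [19, 24, 43, 30, 22]
  [16] addr=0x86 blk=8 s=0: MISS | VC [19, 24, 43, 30, 22, 48]
  [17] addr=0x101 blk=16 s=0: MISS | VC [24, 43, 30, 22, 48, 8]
  [18] addr=0x83 blk=8 s=0: VC-HIT | VC [24, 43, 30, 22, 48, 16]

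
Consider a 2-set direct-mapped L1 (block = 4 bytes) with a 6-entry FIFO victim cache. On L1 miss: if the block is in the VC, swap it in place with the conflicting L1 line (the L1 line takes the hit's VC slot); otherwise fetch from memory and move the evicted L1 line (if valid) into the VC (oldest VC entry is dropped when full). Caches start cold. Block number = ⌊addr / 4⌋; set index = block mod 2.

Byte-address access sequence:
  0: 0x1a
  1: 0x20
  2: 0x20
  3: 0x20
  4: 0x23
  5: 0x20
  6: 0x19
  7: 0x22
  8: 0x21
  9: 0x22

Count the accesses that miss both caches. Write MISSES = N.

#0 0x1a→b6/s0 MISS; vc=[]
#1 0x20→b8/s0 MISS; vc=[6]
#2 0x20→b8/s0 L1-HIT; vc=[6]
#3 0x20→b8/s0 L1-HIT; vc=[6]
#4 0x23→b8/s0 L1-HIT; vc=[6]
#5 0x20→b8/s0 L1-HIT; vc=[6]
#6 0x19→b6/s0 VC-HIT; vc=[8]
#7 0x22→b8/s0 VC-HIT; vc=[6]
#8 0x21→b8/s0 L1-HIT; vc=[6]
#9 0x22→b8/s0 L1-HIT; vc=[6]

MISSES = 2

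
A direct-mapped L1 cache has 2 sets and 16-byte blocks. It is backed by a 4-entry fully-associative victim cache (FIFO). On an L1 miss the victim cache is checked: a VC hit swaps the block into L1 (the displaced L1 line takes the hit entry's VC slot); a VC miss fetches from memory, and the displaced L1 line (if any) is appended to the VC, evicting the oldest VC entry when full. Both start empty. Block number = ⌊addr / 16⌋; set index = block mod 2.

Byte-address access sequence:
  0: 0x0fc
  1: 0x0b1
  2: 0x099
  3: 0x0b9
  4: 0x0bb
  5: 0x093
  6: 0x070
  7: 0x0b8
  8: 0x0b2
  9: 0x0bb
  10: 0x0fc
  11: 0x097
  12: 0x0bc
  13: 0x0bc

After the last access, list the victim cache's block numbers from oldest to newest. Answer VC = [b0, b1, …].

VC = [9, 7, 15]

0: 0xfc (blk 15, set 1) → MISS  vc=[]
1: 0xb1 (blk 11, set 1) → MISS  vc=[15]
2: 0x99 (blk 9, set 1) → MISS  vc=[15, 11]
3: 0xb9 (blk 11, set 1) → VC-HIT  vc=[15, 9]
4: 0xbb (blk 11, set 1) → L1-HIT  vc=[15, 9]
5: 0x93 (blk 9, set 1) → VC-HIT  vc=[15, 11]
6: 0x70 (blk 7, set 1) → MISS  vc=[15, 11, 9]
7: 0xb8 (blk 11, set 1) → VC-HIT  vc=[15, 7, 9]
8: 0xb2 (blk 11, set 1) → L1-HIT  vc=[15, 7, 9]
9: 0xbb (blk 11, set 1) → L1-HIT  vc=[15, 7, 9]
10: 0xfc (blk 15, set 1) → VC-HIT  vc=[11, 7, 9]
11: 0x97 (blk 9, set 1) → VC-HIT  vc=[11, 7, 15]
12: 0xbc (blk 11, set 1) → VC-HIT  vc=[9, 7, 15]
13: 0xbc (blk 11, set 1) → L1-HIT  vc=[9, 7, 15]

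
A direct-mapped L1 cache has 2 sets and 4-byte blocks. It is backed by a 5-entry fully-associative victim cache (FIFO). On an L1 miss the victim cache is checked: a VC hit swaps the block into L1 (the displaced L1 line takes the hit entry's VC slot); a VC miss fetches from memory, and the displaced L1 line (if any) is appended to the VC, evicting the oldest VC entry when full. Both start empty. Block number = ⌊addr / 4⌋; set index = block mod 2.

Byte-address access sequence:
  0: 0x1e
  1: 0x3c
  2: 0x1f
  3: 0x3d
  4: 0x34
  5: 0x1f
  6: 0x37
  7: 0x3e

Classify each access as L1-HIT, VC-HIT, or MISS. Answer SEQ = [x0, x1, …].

SEQ = [MISS, MISS, VC-HIT, VC-HIT, MISS, VC-HIT, VC-HIT, VC-HIT]

  [0] addr=0x1e blk=7 s=1: MISS | VC []
  [1] addr=0x3c blk=15 s=1: MISS | VC [7]
  [2] addr=0x1f blk=7 s=1: VC-HIT | VC [15]
  [3] addr=0x3d blk=15 s=1: VC-HIT | VC [7]
  [4] addr=0x34 blk=13 s=1: MISS | VC [7, 15]
  [5] addr=0x1f blk=7 s=1: VC-HIT | VC [13, 15]
  [6] addr=0x37 blk=13 s=1: VC-HIT | VC [7, 15]
  [7] addr=0x3e blk=15 s=1: VC-HIT | VC [7, 13]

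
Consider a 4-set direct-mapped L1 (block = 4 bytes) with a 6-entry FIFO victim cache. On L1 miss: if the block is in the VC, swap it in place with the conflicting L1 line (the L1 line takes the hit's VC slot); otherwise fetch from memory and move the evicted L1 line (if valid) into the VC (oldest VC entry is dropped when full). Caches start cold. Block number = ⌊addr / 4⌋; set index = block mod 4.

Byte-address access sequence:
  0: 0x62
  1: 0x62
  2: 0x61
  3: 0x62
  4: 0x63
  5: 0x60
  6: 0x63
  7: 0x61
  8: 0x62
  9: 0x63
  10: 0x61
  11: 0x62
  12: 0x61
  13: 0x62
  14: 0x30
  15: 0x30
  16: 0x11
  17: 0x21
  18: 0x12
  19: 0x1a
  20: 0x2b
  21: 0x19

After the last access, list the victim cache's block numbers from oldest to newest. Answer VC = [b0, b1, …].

VC = [24, 12, 8, 10]

#0 0x62→b24/s0 MISS; vc=[]
#1 0x62→b24/s0 L1-HIT; vc=[]
#2 0x61→b24/s0 L1-HIT; vc=[]
#3 0x62→b24/s0 L1-HIT; vc=[]
#4 0x63→b24/s0 L1-HIT; vc=[]
#5 0x60→b24/s0 L1-HIT; vc=[]
#6 0x63→b24/s0 L1-HIT; vc=[]
#7 0x61→b24/s0 L1-HIT; vc=[]
#8 0x62→b24/s0 L1-HIT; vc=[]
#9 0x63→b24/s0 L1-HIT; vc=[]
#10 0x61→b24/s0 L1-HIT; vc=[]
#11 0x62→b24/s0 L1-HIT; vc=[]
#12 0x61→b24/s0 L1-HIT; vc=[]
#13 0x62→b24/s0 L1-HIT; vc=[]
#14 0x30→b12/s0 MISS; vc=[24]
#15 0x30→b12/s0 L1-HIT; vc=[24]
#16 0x11→b4/s0 MISS; vc=[24,12]
#17 0x21→b8/s0 MISS; vc=[24,12,4]
#18 0x12→b4/s0 VC-HIT; vc=[24,12,8]
#19 0x1a→b6/s2 MISS; vc=[24,12,8]
#20 0x2b→b10/s2 MISS; vc=[24,12,8,6]
#21 0x19→b6/s2 VC-HIT; vc=[24,12,8,10]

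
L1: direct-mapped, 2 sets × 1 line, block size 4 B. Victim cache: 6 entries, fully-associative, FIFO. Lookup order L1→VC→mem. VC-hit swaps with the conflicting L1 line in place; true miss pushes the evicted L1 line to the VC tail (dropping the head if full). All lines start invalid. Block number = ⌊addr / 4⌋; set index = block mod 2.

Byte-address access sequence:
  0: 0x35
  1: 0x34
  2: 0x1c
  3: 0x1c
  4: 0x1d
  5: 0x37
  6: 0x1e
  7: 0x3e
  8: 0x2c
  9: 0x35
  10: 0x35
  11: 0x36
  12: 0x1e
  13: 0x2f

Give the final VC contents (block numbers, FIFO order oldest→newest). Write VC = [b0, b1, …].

#0 0x35→b13/s1 MISS; vc=[]
#1 0x34→b13/s1 L1-HIT; vc=[]
#2 0x1c→b7/s1 MISS; vc=[13]
#3 0x1c→b7/s1 L1-HIT; vc=[13]
#4 0x1d→b7/s1 L1-HIT; vc=[13]
#5 0x37→b13/s1 VC-HIT; vc=[7]
#6 0x1e→b7/s1 VC-HIT; vc=[13]
#7 0x3e→b15/s1 MISS; vc=[13,7]
#8 0x2c→b11/s1 MISS; vc=[13,7,15]
#9 0x35→b13/s1 VC-HIT; vc=[11,7,15]
#10 0x35→b13/s1 L1-HIT; vc=[11,7,15]
#11 0x36→b13/s1 L1-HIT; vc=[11,7,15]
#12 0x1e→b7/s1 VC-HIT; vc=[11,13,15]
#13 0x2f→b11/s1 VC-HIT; vc=[7,13,15]

VC = [7, 13, 15]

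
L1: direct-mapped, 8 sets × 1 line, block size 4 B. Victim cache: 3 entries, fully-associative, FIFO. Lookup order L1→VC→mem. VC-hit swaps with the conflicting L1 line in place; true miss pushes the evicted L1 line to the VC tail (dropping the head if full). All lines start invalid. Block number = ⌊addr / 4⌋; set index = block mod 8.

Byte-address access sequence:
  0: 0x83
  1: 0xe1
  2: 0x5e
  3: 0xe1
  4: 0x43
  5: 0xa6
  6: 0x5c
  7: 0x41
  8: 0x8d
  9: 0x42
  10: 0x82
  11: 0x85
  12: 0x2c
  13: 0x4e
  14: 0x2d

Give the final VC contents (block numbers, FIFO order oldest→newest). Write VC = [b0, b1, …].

#0 0x83→b32/s0 MISS; vc=[]
#1 0xe1→b56/s0 MISS; vc=[32]
#2 0x5e→b23/s7 MISS; vc=[32]
#3 0xe1→b56/s0 L1-HIT; vc=[32]
#4 0x43→b16/s0 MISS; vc=[32,56]
#5 0xa6→b41/s1 MISS; vc=[32,56]
#6 0x5c→b23/s7 L1-HIT; vc=[32,56]
#7 0x41→b16/s0 L1-HIT; vc=[32,56]
#8 0x8d→b35/s3 MISS; vc=[32,56]
#9 0x42→b16/s0 L1-HIT; vc=[32,56]
#10 0x82→b32/s0 VC-HIT; vc=[16,56]
#11 0x85→b33/s1 MISS; vc=[16,56,41]
#12 0x2c→b11/s3 MISS; vc=[56,41,35]
#13 0x4e→b19/s3 MISS; vc=[41,35,11]
#14 0x2d→b11/s3 VC-HIT; vc=[41,35,19]

VC = [41, 35, 19]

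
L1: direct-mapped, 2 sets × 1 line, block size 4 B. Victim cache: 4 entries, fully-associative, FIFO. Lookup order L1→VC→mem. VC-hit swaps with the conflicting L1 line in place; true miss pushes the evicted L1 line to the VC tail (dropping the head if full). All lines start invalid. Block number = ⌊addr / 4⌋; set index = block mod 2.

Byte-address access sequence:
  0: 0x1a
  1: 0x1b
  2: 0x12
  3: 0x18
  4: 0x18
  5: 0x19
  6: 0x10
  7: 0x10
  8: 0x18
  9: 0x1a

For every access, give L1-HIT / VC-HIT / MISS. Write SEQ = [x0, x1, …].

#0 0x1a→b6/s0 MISS; vc=[]
#1 0x1b→b6/s0 L1-HIT; vc=[]
#2 0x12→b4/s0 MISS; vc=[6]
#3 0x18→b6/s0 VC-HIT; vc=[4]
#4 0x18→b6/s0 L1-HIT; vc=[4]
#5 0x19→b6/s0 L1-HIT; vc=[4]
#6 0x10→b4/s0 VC-HIT; vc=[6]
#7 0x10→b4/s0 L1-HIT; vc=[6]
#8 0x18→b6/s0 VC-HIT; vc=[4]
#9 0x1a→b6/s0 L1-HIT; vc=[4]

SEQ = [MISS, L1-HIT, MISS, VC-HIT, L1-HIT, L1-HIT, VC-HIT, L1-HIT, VC-HIT, L1-HIT]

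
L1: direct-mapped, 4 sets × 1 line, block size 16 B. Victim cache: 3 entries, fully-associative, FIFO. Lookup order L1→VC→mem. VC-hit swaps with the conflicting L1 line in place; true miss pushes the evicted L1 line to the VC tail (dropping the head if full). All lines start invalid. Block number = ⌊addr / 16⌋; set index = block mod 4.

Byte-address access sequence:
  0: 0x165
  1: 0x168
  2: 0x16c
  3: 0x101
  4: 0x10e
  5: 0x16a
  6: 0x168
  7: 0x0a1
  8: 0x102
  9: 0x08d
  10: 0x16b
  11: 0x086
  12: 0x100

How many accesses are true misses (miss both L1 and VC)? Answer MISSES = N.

#0 0x165→b22/s2 MISS; vc=[]
#1 0x168→b22/s2 L1-HIT; vc=[]
#2 0x16c→b22/s2 L1-HIT; vc=[]
#3 0x101→b16/s0 MISS; vc=[]
#4 0x10e→b16/s0 L1-HIT; vc=[]
#5 0x16a→b22/s2 L1-HIT; vc=[]
#6 0x168→b22/s2 L1-HIT; vc=[]
#7 0xa1→b10/s2 MISS; vc=[22]
#8 0x102→b16/s0 L1-HIT; vc=[22]
#9 0x8d→b8/s0 MISS; vc=[22,16]
#10 0x16b→b22/s2 VC-HIT; vc=[10,16]
#11 0x86→b8/s0 L1-HIT; vc=[10,16]
#12 0x100→b16/s0 VC-HIT; vc=[10,8]

MISSES = 4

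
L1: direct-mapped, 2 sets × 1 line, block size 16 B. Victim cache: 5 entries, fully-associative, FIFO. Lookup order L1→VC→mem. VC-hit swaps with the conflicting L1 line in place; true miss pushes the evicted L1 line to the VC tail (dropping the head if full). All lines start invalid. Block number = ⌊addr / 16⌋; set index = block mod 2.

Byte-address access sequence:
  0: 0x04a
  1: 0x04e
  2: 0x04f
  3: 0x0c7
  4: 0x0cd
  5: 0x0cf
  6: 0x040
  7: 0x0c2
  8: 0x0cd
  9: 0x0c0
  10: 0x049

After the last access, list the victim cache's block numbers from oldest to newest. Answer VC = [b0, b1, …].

VC = [12]

0: 0x4a (blk 4, set 0) → MISS  vc=[]
1: 0x4e (blk 4, set 0) → L1-HIT  vc=[]
2: 0x4f (blk 4, set 0) → L1-HIT  vc=[]
3: 0xc7 (blk 12, set 0) → MISS  vc=[4]
4: 0xcd (blk 12, set 0) → L1-HIT  vc=[4]
5: 0xcf (blk 12, set 0) → L1-HIT  vc=[4]
6: 0x40 (blk 4, set 0) → VC-HIT  vc=[12]
7: 0xc2 (blk 12, set 0) → VC-HIT  vc=[4]
8: 0xcd (blk 12, set 0) → L1-HIT  vc=[4]
9: 0xc0 (blk 12, set 0) → L1-HIT  vc=[4]
10: 0x49 (blk 4, set 0) → VC-HIT  vc=[12]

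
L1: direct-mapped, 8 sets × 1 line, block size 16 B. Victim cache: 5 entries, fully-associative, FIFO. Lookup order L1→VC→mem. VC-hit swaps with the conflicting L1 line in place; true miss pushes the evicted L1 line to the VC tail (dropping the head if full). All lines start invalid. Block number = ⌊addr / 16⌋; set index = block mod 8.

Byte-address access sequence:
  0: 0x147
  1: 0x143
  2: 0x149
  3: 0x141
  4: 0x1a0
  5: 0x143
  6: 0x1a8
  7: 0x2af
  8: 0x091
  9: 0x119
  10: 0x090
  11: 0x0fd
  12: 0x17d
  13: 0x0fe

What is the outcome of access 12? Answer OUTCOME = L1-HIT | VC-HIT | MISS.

OUTCOME = MISS

#0 0x147→b20/s4 MISS; vc=[]
#1 0x143→b20/s4 L1-HIT; vc=[]
#2 0x149→b20/s4 L1-HIT; vc=[]
#3 0x141→b20/s4 L1-HIT; vc=[]
#4 0x1a0→b26/s2 MISS; vc=[]
#5 0x143→b20/s4 L1-HIT; vc=[]
#6 0x1a8→b26/s2 L1-HIT; vc=[]
#7 0x2af→b42/s2 MISS; vc=[26]
#8 0x91→b9/s1 MISS; vc=[26]
#9 0x119→b17/s1 MISS; vc=[26,9]
#10 0x90→b9/s1 VC-HIT; vc=[26,17]
#11 0xfd→b15/s7 MISS; vc=[26,17]
#12 0x17d→b23/s7 MISS; vc=[26,17,15]
#13 0xfe→b15/s7 VC-HIT; vc=[26,17,23]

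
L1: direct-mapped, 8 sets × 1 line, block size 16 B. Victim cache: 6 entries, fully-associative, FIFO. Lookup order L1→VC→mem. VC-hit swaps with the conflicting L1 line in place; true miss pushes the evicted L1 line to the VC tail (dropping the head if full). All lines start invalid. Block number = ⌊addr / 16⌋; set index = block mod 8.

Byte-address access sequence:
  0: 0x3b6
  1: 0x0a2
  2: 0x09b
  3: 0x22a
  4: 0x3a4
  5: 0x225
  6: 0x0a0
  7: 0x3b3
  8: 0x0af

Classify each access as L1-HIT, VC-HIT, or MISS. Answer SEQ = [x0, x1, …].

SEQ = [MISS, MISS, MISS, MISS, MISS, VC-HIT, VC-HIT, L1-HIT, L1-HIT]

0: 0x3b6 (blk 59, set 3) → MISS  vc=[]
1: 0xa2 (blk 10, set 2) → MISS  vc=[]
2: 0x9b (blk 9, set 1) → MISS  vc=[]
3: 0x22a (blk 34, set 2) → MISS  vc=[10]
4: 0x3a4 (blk 58, set 2) → MISS  vc=[10, 34]
5: 0x225 (blk 34, set 2) → VC-HIT  vc=[10, 58]
6: 0xa0 (blk 10, set 2) → VC-HIT  vc=[34, 58]
7: 0x3b3 (blk 59, set 3) → L1-HIT  vc=[34, 58]
8: 0xaf (blk 10, set 2) → L1-HIT  vc=[34, 58]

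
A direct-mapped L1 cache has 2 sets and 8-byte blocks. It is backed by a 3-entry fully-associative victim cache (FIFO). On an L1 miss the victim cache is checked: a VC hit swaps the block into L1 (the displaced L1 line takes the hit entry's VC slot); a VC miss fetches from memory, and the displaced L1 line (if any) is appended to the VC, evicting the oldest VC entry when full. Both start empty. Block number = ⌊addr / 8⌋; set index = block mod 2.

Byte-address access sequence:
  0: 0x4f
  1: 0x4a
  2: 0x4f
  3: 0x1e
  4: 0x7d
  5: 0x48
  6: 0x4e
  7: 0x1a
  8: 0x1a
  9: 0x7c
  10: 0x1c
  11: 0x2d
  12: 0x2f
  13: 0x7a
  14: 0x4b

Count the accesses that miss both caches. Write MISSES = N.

0: 0x4f (blk 9, set 1) → MISS  vc=[]
1: 0x4a (blk 9, set 1) → L1-HIT  vc=[]
2: 0x4f (blk 9, set 1) → L1-HIT  vc=[]
3: 0x1e (blk 3, set 1) → MISS  vc=[9]
4: 0x7d (blk 15, set 1) → MISS  vc=[9, 3]
5: 0x48 (blk 9, set 1) → VC-HIT  vc=[15, 3]
6: 0x4e (blk 9, set 1) → L1-HIT  vc=[15, 3]
7: 0x1a (blk 3, set 1) → VC-HIT  vc=[15, 9]
8: 0x1a (blk 3, set 1) → L1-HIT  vc=[15, 9]
9: 0x7c (blk 15, set 1) → VC-HIT  vc=[3, 9]
10: 0x1c (blk 3, set 1) → VC-HIT  vc=[15, 9]
11: 0x2d (blk 5, set 1) → MISS  vc=[15, 9, 3]
12: 0x2f (blk 5, set 1) → L1-HIT  vc=[15, 9, 3]
13: 0x7a (blk 15, set 1) → VC-HIT  vc=[5, 9, 3]
14: 0x4b (blk 9, set 1) → VC-HIT  vc=[5, 15, 3]

MISSES = 4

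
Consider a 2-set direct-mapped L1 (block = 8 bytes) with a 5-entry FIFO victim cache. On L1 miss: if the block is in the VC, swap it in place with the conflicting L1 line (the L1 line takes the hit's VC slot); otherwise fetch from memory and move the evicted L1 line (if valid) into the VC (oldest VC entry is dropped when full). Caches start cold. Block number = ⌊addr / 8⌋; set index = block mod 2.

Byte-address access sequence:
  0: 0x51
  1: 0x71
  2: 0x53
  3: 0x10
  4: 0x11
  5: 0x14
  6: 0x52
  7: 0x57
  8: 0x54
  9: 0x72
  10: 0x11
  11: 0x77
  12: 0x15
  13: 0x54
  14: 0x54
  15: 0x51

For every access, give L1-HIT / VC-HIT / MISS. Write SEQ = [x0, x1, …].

SEQ = [MISS, MISS, VC-HIT, MISS, L1-HIT, L1-HIT, VC-HIT, L1-HIT, L1-HIT, VC-HIT, VC-HIT, VC-HIT, VC-HIT, VC-HIT, L1-HIT, L1-HIT]

0: 0x51 (blk 10, set 0) → MISS  vc=[]
1: 0x71 (blk 14, set 0) → MISS  vc=[10]
2: 0x53 (blk 10, set 0) → VC-HIT  vc=[14]
3: 0x10 (blk 2, set 0) → MISS  vc=[14, 10]
4: 0x11 (blk 2, set 0) → L1-HIT  vc=[14, 10]
5: 0x14 (blk 2, set 0) → L1-HIT  vc=[14, 10]
6: 0x52 (blk 10, set 0) → VC-HIT  vc=[14, 2]
7: 0x57 (blk 10, set 0) → L1-HIT  vc=[14, 2]
8: 0x54 (blk 10, set 0) → L1-HIT  vc=[14, 2]
9: 0x72 (blk 14, set 0) → VC-HIT  vc=[10, 2]
10: 0x11 (blk 2, set 0) → VC-HIT  vc=[10, 14]
11: 0x77 (blk 14, set 0) → VC-HIT  vc=[10, 2]
12: 0x15 (blk 2, set 0) → VC-HIT  vc=[10, 14]
13: 0x54 (blk 10, set 0) → VC-HIT  vc=[2, 14]
14: 0x54 (blk 10, set 0) → L1-HIT  vc=[2, 14]
15: 0x51 (blk 10, set 0) → L1-HIT  vc=[2, 14]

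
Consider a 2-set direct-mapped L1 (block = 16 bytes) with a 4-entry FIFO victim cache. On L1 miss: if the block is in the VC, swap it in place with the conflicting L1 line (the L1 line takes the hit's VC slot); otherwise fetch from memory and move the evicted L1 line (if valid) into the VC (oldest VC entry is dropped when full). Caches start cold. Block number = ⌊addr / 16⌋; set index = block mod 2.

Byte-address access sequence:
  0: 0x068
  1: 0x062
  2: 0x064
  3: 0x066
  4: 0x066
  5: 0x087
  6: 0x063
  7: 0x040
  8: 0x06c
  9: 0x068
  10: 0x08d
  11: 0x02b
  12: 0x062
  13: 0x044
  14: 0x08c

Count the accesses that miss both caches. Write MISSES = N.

MISSES = 4

0: 0x68 (blk 6, set 0) → MISS  vc=[]
1: 0x62 (blk 6, set 0) → L1-HIT  vc=[]
2: 0x64 (blk 6, set 0) → L1-HIT  vc=[]
3: 0x66 (blk 6, set 0) → L1-HIT  vc=[]
4: 0x66 (blk 6, set 0) → L1-HIT  vc=[]
5: 0x87 (blk 8, set 0) → MISS  vc=[6]
6: 0x63 (blk 6, set 0) → VC-HIT  vc=[8]
7: 0x40 (blk 4, set 0) → MISS  vc=[8, 6]
8: 0x6c (blk 6, set 0) → VC-HIT  vc=[8, 4]
9: 0x68 (blk 6, set 0) → L1-HIT  vc=[8, 4]
10: 0x8d (blk 8, set 0) → VC-HIT  vc=[6, 4]
11: 0x2b (blk 2, set 0) → MISS  vc=[6, 4, 8]
12: 0x62 (blk 6, set 0) → VC-HIT  vc=[2, 4, 8]
13: 0x44 (blk 4, set 0) → VC-HIT  vc=[2, 6, 8]
14: 0x8c (blk 8, set 0) → VC-HIT  vc=[2, 6, 4]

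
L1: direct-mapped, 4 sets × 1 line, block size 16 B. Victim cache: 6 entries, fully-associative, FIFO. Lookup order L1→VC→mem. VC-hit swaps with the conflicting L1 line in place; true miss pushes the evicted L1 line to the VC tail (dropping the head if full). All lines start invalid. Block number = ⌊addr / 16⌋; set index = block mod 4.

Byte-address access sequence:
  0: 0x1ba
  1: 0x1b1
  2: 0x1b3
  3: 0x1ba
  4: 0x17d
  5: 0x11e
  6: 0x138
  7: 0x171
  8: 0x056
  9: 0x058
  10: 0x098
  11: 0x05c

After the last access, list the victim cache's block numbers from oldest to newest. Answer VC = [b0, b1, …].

  [0] addr=0x1ba blk=27 s=3: MISS | VC []
  [1] addr=0x1b1 blk=27 s=3: L1-HIT | VC []
  [2] addr=0x1b3 blk=27 s=3: L1-HIT | VC []
  [3] addr=0x1ba blk=27 s=3: L1-HIT | VC []
  [4] addr=0x17d blk=23 s=3: MISS | VC [27]
  [5] addr=0x11e blk=17 s=1: MISS | VC [27]
  [6] addr=0x138 blk=19 s=3: MISS | VC [27, 23]
  [7] addr=0x171 blk=23 s=3: VC-HIT | VC [27, 19]
  [8] addr=0x56 blk=5 s=1: MISS | VC [27, 19, 17]
  [9] addr=0x58 blk=5 s=1: L1-HIT | VC [27, 19, 17]
  [10] addr=0x98 blk=9 s=1: MISS | VC [27, 19, 17, 5]
  [11] addr=0x5c blk=5 s=1: VC-HIT | VC [27, 19, 17, 9]

VC = [27, 19, 17, 9]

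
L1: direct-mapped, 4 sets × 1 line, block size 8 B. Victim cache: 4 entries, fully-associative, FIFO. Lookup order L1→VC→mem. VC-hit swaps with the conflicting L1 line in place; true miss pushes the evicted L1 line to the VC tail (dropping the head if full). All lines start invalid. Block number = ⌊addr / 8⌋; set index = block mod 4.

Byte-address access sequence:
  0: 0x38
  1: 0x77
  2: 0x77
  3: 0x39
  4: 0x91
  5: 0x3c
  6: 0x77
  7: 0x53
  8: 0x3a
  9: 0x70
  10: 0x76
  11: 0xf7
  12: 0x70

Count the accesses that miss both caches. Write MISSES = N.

MISSES = 5

0: 0x38 (blk 7, set 3) → MISS  vc=[]
1: 0x77 (blk 14, set 2) → MISS  vc=[]
2: 0x77 (blk 14, set 2) → L1-HIT  vc=[]
3: 0x39 (blk 7, set 3) → L1-HIT  vc=[]
4: 0x91 (blk 18, set 2) → MISS  vc=[14]
5: 0x3c (blk 7, set 3) → L1-HIT  vc=[14]
6: 0x77 (blk 14, set 2) → VC-HIT  vc=[18]
7: 0x53 (blk 10, set 2) → MISS  vc=[18, 14]
8: 0x3a (blk 7, set 3) → L1-HIT  vc=[18, 14]
9: 0x70 (blk 14, set 2) → VC-HIT  vc=[18, 10]
10: 0x76 (blk 14, set 2) → L1-HIT  vc=[18, 10]
11: 0xf7 (blk 30, set 2) → MISS  vc=[18, 10, 14]
12: 0x70 (blk 14, set 2) → VC-HIT  vc=[18, 10, 30]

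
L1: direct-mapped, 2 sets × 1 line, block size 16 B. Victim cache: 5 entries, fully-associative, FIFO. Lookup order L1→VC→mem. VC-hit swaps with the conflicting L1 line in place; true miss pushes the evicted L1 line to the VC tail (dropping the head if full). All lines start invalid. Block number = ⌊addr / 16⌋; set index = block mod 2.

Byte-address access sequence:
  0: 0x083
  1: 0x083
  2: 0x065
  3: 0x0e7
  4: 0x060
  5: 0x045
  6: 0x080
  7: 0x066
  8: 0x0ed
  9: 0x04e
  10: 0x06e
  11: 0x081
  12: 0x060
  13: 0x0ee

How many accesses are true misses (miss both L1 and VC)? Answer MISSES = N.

#0 0x83→b8/s0 MISS; vc=[]
#1 0x83→b8/s0 L1-HIT; vc=[]
#2 0x65→b6/s0 MISS; vc=[8]
#3 0xe7→b14/s0 MISS; vc=[8,6]
#4 0x60→b6/s0 VC-HIT; vc=[8,14]
#5 0x45→b4/s0 MISS; vc=[8,14,6]
#6 0x80→b8/s0 VC-HIT; vc=[4,14,6]
#7 0x66→b6/s0 VC-HIT; vc=[4,14,8]
#8 0xed→b14/s0 VC-HIT; vc=[4,6,8]
#9 0x4e→b4/s0 VC-HIT; vc=[14,6,8]
#10 0x6e→b6/s0 VC-HIT; vc=[14,4,8]
#11 0x81→b8/s0 VC-HIT; vc=[14,4,6]
#12 0x60→b6/s0 VC-HIT; vc=[14,4,8]
#13 0xee→b14/s0 VC-HIT; vc=[6,4,8]

MISSES = 4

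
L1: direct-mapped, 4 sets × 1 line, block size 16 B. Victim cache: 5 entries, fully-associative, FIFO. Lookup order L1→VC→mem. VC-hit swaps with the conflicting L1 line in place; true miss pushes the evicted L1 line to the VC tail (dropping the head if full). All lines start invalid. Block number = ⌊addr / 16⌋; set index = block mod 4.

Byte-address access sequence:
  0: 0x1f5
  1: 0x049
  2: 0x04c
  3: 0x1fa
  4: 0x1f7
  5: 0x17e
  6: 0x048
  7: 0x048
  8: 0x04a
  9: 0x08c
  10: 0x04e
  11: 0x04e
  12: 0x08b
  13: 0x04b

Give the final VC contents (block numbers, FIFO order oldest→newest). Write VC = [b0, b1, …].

VC = [31, 8]

#0 0x1f5→b31/s3 MISS; vc=[]
#1 0x49→b4/s0 MISS; vc=[]
#2 0x4c→b4/s0 L1-HIT; vc=[]
#3 0x1fa→b31/s3 L1-HIT; vc=[]
#4 0x1f7→b31/s3 L1-HIT; vc=[]
#5 0x17e→b23/s3 MISS; vc=[31]
#6 0x48→b4/s0 L1-HIT; vc=[31]
#7 0x48→b4/s0 L1-HIT; vc=[31]
#8 0x4a→b4/s0 L1-HIT; vc=[31]
#9 0x8c→b8/s0 MISS; vc=[31,4]
#10 0x4e→b4/s0 VC-HIT; vc=[31,8]
#11 0x4e→b4/s0 L1-HIT; vc=[31,8]
#12 0x8b→b8/s0 VC-HIT; vc=[31,4]
#13 0x4b→b4/s0 VC-HIT; vc=[31,8]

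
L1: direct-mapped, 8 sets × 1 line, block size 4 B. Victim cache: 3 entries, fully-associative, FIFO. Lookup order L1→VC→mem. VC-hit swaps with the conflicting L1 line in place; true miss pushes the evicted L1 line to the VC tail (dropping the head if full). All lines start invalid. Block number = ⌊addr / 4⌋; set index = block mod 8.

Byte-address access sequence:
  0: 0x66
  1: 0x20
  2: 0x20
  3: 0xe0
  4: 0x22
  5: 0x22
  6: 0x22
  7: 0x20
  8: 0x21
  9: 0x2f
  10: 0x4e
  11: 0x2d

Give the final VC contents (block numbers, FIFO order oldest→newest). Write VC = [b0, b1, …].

VC = [56, 19]

  [0] addr=0x66 blk=25 s=1: MISS | VC []
  [1] addr=0x20 blk=8 s=0: MISS | VC []
  [2] addr=0x20 blk=8 s=0: L1-HIT | VC []
  [3] addr=0xe0 blk=56 s=0: MISS | VC [8]
  [4] addr=0x22 blk=8 s=0: VC-HIT | VC [56]
  [5] addr=0x22 blk=8 s=0: L1-HIT | VC [56]
  [6] addr=0x22 blk=8 s=0: L1-HIT | VC [56]
  [7] addr=0x20 blk=8 s=0: L1-HIT | VC [56]
  [8] addr=0x21 blk=8 s=0: L1-HIT | VC [56]
  [9] addr=0x2f blk=11 s=3: MISS | VC [56]
  [10] addr=0x4e blk=19 s=3: MISS | VC [56, 11]
  [11] addr=0x2d blk=11 s=3: VC-HIT | VC [56, 19]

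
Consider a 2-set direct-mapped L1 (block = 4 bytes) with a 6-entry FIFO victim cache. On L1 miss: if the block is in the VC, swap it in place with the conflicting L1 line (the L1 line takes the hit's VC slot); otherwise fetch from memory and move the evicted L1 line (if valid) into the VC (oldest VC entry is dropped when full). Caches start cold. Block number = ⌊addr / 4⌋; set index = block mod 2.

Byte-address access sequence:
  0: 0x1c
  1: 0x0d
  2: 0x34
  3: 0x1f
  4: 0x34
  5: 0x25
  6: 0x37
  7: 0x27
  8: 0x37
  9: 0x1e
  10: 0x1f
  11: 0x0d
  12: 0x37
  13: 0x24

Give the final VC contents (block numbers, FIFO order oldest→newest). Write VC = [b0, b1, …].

  [0] addr=0x1c blk=7 s=1: MISS | VC []
  [1] addr=0xd blk=3 s=1: MISS | VC [7]
  [2] addr=0x34 blk=13 s=1: MISS | VC [7, 3]
  [3] addr=0x1f blk=7 s=1: VC-HIT | VC [13, 3]
  [4] addr=0x34 blk=13 s=1: VC-HIT | VC [7, 3]
  [5] addr=0x25 blk=9 s=1: MISS | VC [7, 3, 13]
  [6] addr=0x37 blk=13 s=1: VC-HIT | VC [7, 3, 9]
  [7] addr=0x27 blk=9 s=1: VC-HIT | VC [7, 3, 13]
  [8] addr=0x37 blk=13 s=1: VC-HIT | VC [7, 3, 9]
  [9] addr=0x1e blk=7 s=1: VC-HIT | VC [13, 3, 9]
  [10] addr=0x1f blk=7 s=1: L1-HIT | VC [13, 3, 9]
  [11] addr=0xd blk=3 s=1: VC-HIT | VC [13, 7, 9]
  [12] addr=0x37 blk=13 s=1: VC-HIT | VC [3, 7, 9]
  [13] addr=0x24 blk=9 s=1: VC-HIT | VC [3, 7, 13]

VC = [3, 7, 13]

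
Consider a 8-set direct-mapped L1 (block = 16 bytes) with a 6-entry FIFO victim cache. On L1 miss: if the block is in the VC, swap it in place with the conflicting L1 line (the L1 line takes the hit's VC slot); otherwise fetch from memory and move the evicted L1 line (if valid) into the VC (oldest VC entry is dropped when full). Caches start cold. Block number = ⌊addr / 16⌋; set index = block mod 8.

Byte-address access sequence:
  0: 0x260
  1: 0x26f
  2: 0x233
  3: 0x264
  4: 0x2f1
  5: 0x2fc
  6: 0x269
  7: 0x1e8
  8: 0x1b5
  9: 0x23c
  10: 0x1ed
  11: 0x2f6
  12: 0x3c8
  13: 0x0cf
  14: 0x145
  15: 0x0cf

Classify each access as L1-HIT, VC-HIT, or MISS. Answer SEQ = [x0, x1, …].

#0 0x260→b38/s6 MISS; vc=[]
#1 0x26f→b38/s6 L1-HIT; vc=[]
#2 0x233→b35/s3 MISS; vc=[]
#3 0x264→b38/s6 L1-HIT; vc=[]
#4 0x2f1→b47/s7 MISS; vc=[]
#5 0x2fc→b47/s7 L1-HIT; vc=[]
#6 0x269→b38/s6 L1-HIT; vc=[]
#7 0x1e8→b30/s6 MISS; vc=[38]
#8 0x1b5→b27/s3 MISS; vc=[38,35]
#9 0x23c→b35/s3 VC-HIT; vc=[38,27]
#10 0x1ed→b30/s6 L1-HIT; vc=[38,27]
#11 0x2f6→b47/s7 L1-HIT; vc=[38,27]
#12 0x3c8→b60/s4 MISS; vc=[38,27]
#13 0xcf→b12/s4 MISS; vc=[38,27,60]
#14 0x145→b20/s4 MISS; vc=[38,27,60,12]
#15 0xcf→b12/s4 VC-HIT; vc=[38,27,60,20]

SEQ = [MISS, L1-HIT, MISS, L1-HIT, MISS, L1-HIT, L1-HIT, MISS, MISS, VC-HIT, L1-HIT, L1-HIT, MISS, MISS, MISS, VC-HIT]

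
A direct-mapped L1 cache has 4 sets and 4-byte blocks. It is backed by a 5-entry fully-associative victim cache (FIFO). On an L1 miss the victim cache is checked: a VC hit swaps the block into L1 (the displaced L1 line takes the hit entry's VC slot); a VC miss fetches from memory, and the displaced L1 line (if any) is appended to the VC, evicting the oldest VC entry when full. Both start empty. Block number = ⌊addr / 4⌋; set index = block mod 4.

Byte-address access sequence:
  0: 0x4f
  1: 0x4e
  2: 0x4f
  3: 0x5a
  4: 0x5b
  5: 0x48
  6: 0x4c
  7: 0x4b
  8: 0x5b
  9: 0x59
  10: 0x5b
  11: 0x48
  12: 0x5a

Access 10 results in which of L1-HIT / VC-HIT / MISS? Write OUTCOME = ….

OUTCOME = L1-HIT

0: 0x4f (blk 19, set 3) → MISS  vc=[]
1: 0x4e (blk 19, set 3) → L1-HIT  vc=[]
2: 0x4f (blk 19, set 3) → L1-HIT  vc=[]
3: 0x5a (blk 22, set 2) → MISS  vc=[]
4: 0x5b (blk 22, set 2) → L1-HIT  vc=[]
5: 0x48 (blk 18, set 2) → MISS  vc=[22]
6: 0x4c (blk 19, set 3) → L1-HIT  vc=[22]
7: 0x4b (blk 18, set 2) → L1-HIT  vc=[22]
8: 0x5b (blk 22, set 2) → VC-HIT  vc=[18]
9: 0x59 (blk 22, set 2) → L1-HIT  vc=[18]
10: 0x5b (blk 22, set 2) → L1-HIT  vc=[18]
11: 0x48 (blk 18, set 2) → VC-HIT  vc=[22]
12: 0x5a (blk 22, set 2) → VC-HIT  vc=[18]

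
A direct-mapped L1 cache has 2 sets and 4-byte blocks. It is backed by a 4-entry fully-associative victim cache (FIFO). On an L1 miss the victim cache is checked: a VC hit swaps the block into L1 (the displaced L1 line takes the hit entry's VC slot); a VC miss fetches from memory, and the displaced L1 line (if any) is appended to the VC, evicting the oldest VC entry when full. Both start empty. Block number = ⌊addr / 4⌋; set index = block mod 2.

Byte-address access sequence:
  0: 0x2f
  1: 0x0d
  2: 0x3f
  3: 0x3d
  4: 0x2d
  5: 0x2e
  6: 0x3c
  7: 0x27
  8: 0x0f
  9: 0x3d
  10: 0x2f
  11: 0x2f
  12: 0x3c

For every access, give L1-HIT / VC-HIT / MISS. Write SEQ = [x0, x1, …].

#0 0x2f→b11/s1 MISS; vc=[]
#1 0xd→b3/s1 MISS; vc=[11]
#2 0x3f→b15/s1 MISS; vc=[11,3]
#3 0x3d→b15/s1 L1-HIT; vc=[11,3]
#4 0x2d→b11/s1 VC-HIT; vc=[15,3]
#5 0x2e→b11/s1 L1-HIT; vc=[15,3]
#6 0x3c→b15/s1 VC-HIT; vc=[11,3]
#7 0x27→b9/s1 MISS; vc=[11,3,15]
#8 0xf→b3/s1 VC-HIT; vc=[11,9,15]
#9 0x3d→b15/s1 VC-HIT; vc=[11,9,3]
#10 0x2f→b11/s1 VC-HIT; vc=[15,9,3]
#11 0x2f→b11/s1 L1-HIT; vc=[15,9,3]
#12 0x3c→b15/s1 VC-HIT; vc=[11,9,3]

SEQ = [MISS, MISS, MISS, L1-HIT, VC-HIT, L1-HIT, VC-HIT, MISS, VC-HIT, VC-HIT, VC-HIT, L1-HIT, VC-HIT]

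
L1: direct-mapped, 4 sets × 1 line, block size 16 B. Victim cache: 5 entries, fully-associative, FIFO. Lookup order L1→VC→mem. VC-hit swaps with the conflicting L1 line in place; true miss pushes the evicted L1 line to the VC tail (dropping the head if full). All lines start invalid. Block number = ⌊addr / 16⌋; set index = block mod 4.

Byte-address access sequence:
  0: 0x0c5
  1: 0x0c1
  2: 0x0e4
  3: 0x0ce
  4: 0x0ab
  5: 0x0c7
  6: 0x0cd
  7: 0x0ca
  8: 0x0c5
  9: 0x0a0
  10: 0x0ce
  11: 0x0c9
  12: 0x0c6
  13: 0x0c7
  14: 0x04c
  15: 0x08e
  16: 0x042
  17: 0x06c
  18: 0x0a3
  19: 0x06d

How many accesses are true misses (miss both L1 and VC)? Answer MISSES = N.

MISSES = 6

#0 0xc5→b12/s0 MISS; vc=[]
#1 0xc1→b12/s0 L1-HIT; vc=[]
#2 0xe4→b14/s2 MISS; vc=[]
#3 0xce→b12/s0 L1-HIT; vc=[]
#4 0xab→b10/s2 MISS; vc=[14]
#5 0xc7→b12/s0 L1-HIT; vc=[14]
#6 0xcd→b12/s0 L1-HIT; vc=[14]
#7 0xca→b12/s0 L1-HIT; vc=[14]
#8 0xc5→b12/s0 L1-HIT; vc=[14]
#9 0xa0→b10/s2 L1-HIT; vc=[14]
#10 0xce→b12/s0 L1-HIT; vc=[14]
#11 0xc9→b12/s0 L1-HIT; vc=[14]
#12 0xc6→b12/s0 L1-HIT; vc=[14]
#13 0xc7→b12/s0 L1-HIT; vc=[14]
#14 0x4c→b4/s0 MISS; vc=[14,12]
#15 0x8e→b8/s0 MISS; vc=[14,12,4]
#16 0x42→b4/s0 VC-HIT; vc=[14,12,8]
#17 0x6c→b6/s2 MISS; vc=[14,12,8,10]
#18 0xa3→b10/s2 VC-HIT; vc=[14,12,8,6]
#19 0x6d→b6/s2 VC-HIT; vc=[14,12,8,10]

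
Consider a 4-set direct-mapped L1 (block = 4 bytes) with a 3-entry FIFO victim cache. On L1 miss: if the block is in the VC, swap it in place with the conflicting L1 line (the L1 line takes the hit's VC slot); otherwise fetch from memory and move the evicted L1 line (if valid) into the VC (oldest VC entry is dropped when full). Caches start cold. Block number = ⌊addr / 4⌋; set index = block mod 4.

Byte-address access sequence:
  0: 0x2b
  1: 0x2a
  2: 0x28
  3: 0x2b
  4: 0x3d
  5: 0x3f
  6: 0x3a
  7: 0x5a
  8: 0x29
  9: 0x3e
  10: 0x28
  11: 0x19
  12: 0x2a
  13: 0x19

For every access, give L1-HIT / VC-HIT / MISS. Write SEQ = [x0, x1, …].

SEQ = [MISS, L1-HIT, L1-HIT, L1-HIT, MISS, L1-HIT, MISS, MISS, VC-HIT, L1-HIT, L1-HIT, MISS, VC-HIT, VC-HIT]

0: 0x2b (blk 10, set 2) → MISS  vc=[]
1: 0x2a (blk 10, set 2) → L1-HIT  vc=[]
2: 0x28 (blk 10, set 2) → L1-HIT  vc=[]
3: 0x2b (blk 10, set 2) → L1-HIT  vc=[]
4: 0x3d (blk 15, set 3) → MISS  vc=[]
5: 0x3f (blk 15, set 3) → L1-HIT  vc=[]
6: 0x3a (blk 14, set 2) → MISS  vc=[10]
7: 0x5a (blk 22, set 2) → MISS  vc=[10, 14]
8: 0x29 (blk 10, set 2) → VC-HIT  vc=[22, 14]
9: 0x3e (blk 15, set 3) → L1-HIT  vc=[22, 14]
10: 0x28 (blk 10, set 2) → L1-HIT  vc=[22, 14]
11: 0x19 (blk 6, set 2) → MISS  vc=[22, 14, 10]
12: 0x2a (blk 10, set 2) → VC-HIT  vc=[22, 14, 6]
13: 0x19 (blk 6, set 2) → VC-HIT  vc=[22, 14, 10]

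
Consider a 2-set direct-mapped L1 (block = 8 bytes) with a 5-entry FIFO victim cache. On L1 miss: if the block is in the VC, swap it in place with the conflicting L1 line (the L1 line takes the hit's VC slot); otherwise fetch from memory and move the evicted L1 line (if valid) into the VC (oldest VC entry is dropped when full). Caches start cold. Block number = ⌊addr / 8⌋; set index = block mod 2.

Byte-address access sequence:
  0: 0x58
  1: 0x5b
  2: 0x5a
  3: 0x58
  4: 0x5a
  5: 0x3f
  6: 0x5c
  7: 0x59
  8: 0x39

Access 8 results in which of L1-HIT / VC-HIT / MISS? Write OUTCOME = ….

  [0] addr=0x58 blk=11 s=1: MISS | VC []
  [1] addr=0x5b blk=11 s=1: L1-HIT | VC []
  [2] addr=0x5a blk=11 s=1: L1-HIT | VC []
  [3] addr=0x58 blk=11 s=1: L1-HIT | VC []
  [4] addr=0x5a blk=11 s=1: L1-HIT | VC []
  [5] addr=0x3f blk=7 s=1: MISS | VC [11]
  [6] addr=0x5c blk=11 s=1: VC-HIT | VC [7]
  [7] addr=0x59 blk=11 s=1: L1-HIT | VC [7]
  [8] addr=0x39 blk=7 s=1: VC-HIT | VC [11]

OUTCOME = VC-HIT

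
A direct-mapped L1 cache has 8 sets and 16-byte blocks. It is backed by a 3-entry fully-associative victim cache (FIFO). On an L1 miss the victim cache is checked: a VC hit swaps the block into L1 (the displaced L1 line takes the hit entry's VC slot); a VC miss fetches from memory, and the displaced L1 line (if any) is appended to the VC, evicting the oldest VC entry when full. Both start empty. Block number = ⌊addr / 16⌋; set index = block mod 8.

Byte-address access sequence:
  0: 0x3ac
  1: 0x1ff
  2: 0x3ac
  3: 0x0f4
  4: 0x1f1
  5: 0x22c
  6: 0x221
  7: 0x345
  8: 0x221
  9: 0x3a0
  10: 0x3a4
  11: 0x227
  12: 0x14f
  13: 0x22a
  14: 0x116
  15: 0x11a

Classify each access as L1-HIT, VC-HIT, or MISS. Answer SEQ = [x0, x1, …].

SEQ = [MISS, MISS, L1-HIT, MISS, VC-HIT, MISS, L1-HIT, MISS, L1-HIT, VC-HIT, L1-HIT, VC-HIT, MISS, L1-HIT, MISS, L1-HIT]

  [0] addr=0x3ac blk=58 s=2: MISS | VC []
  [1] addr=0x1ff blk=31 s=7: MISS | VC []
  [2] addr=0x3ac blk=58 s=2: L1-HIT | VC []
  [3] addr=0xf4 blk=15 s=7: MISS | VC [31]
  [4] addr=0x1f1 blk=31 s=7: VC-HIT | VC [15]
  [5] addr=0x22c blk=34 s=2: MISS | VC [15, 58]
  [6] addr=0x221 blk=34 s=2: L1-HIT | VC [15, 58]
  [7] addr=0x345 blk=52 s=4: MISS | VC [15, 58]
  [8] addr=0x221 blk=34 s=2: L1-HIT | VC [15, 58]
  [9] addr=0x3a0 blk=58 s=2: VC-HIT | VC [15, 34]
  [10] addr=0x3a4 blk=58 s=2: L1-HIT | VC [15, 34]
  [11] addr=0x227 blk=34 s=2: VC-HIT | VC [15, 58]
  [12] addr=0x14f blk=20 s=4: MISS | VC [15, 58, 52]
  [13] addr=0x22a blk=34 s=2: L1-HIT | VC [15, 58, 52]
  [14] addr=0x116 blk=17 s=1: MISS | VC [15, 58, 52]
  [15] addr=0x11a blk=17 s=1: L1-HIT | VC [15, 58, 52]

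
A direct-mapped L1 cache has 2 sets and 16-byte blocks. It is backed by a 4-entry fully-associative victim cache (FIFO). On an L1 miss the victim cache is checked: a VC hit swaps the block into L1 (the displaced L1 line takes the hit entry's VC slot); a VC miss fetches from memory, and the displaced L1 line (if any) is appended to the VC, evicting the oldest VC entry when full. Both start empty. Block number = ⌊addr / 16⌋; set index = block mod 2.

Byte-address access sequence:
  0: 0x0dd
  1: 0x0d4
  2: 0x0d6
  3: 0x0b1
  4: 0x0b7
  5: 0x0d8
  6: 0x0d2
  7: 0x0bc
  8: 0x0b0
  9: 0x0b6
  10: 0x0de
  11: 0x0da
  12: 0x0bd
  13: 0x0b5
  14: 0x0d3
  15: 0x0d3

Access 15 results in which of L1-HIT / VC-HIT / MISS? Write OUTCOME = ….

OUTCOME = L1-HIT

#0 0xdd→b13/s1 MISS; vc=[]
#1 0xd4→b13/s1 L1-HIT; vc=[]
#2 0xd6→b13/s1 L1-HIT; vc=[]
#3 0xb1→b11/s1 MISS; vc=[13]
#4 0xb7→b11/s1 L1-HIT; vc=[13]
#5 0xd8→b13/s1 VC-HIT; vc=[11]
#6 0xd2→b13/s1 L1-HIT; vc=[11]
#7 0xbc→b11/s1 VC-HIT; vc=[13]
#8 0xb0→b11/s1 L1-HIT; vc=[13]
#9 0xb6→b11/s1 L1-HIT; vc=[13]
#10 0xde→b13/s1 VC-HIT; vc=[11]
#11 0xda→b13/s1 L1-HIT; vc=[11]
#12 0xbd→b11/s1 VC-HIT; vc=[13]
#13 0xb5→b11/s1 L1-HIT; vc=[13]
#14 0xd3→b13/s1 VC-HIT; vc=[11]
#15 0xd3→b13/s1 L1-HIT; vc=[11]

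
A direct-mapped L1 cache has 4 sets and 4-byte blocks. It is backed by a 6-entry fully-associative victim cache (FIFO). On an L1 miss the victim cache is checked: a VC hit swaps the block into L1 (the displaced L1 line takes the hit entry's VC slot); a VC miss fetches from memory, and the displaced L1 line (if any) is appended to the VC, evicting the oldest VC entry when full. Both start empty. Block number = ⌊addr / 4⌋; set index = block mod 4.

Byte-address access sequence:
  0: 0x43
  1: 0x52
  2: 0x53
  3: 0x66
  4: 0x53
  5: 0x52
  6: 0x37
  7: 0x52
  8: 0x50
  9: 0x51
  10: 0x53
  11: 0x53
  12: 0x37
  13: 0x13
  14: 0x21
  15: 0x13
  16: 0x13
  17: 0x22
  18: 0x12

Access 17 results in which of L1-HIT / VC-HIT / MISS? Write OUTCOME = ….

  [0] addr=0x43 blk=16 s=0: MISS | VC []
  [1] addr=0x52 blk=20 s=0: MISS | VC [16]
  [2] addr=0x53 blk=20 s=0: L1-HIT | VC [16]
  [3] addr=0x66 blk=25 s=1: MISS | VC [16]
  [4] addr=0x53 blk=20 s=0: L1-HIT | VC [16]
  [5] addr=0x52 blk=20 s=0: L1-HIT | VC [16]
  [6] addr=0x37 blk=13 s=1: MISS | VC [16, 25]
  [7] addr=0x52 blk=20 s=0: L1-HIT | VC [16, 25]
  [8] addr=0x50 blk=20 s=0: L1-HIT | VC [16, 25]
  [9] addr=0x51 blk=20 s=0: L1-HIT | VC [16, 25]
  [10] addr=0x53 blk=20 s=0: L1-HIT | VC [16, 25]
  [11] addr=0x53 blk=20 s=0: L1-HIT | VC [16, 25]
  [12] addr=0x37 blk=13 s=1: L1-HIT | VC [16, 25]
  [13] addr=0x13 blk=4 s=0: MISS | VC [16, 25, 20]
  [14] addr=0x21 blk=8 s=0: MISS | VC [16, 25, 20, 4]
  [15] addr=0x13 blk=4 s=0: VC-HIT | VC [16, 25, 20, 8]
  [16] addr=0x13 blk=4 s=0: L1-HIT | VC [16, 25, 20, 8]
  [17] addr=0x22 blk=8 s=0: VC-HIT | VC [16, 25, 20, 4]
  [18] addr=0x12 blk=4 s=0: VC-HIT | VC [16, 25, 20, 8]

OUTCOME = VC-HIT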